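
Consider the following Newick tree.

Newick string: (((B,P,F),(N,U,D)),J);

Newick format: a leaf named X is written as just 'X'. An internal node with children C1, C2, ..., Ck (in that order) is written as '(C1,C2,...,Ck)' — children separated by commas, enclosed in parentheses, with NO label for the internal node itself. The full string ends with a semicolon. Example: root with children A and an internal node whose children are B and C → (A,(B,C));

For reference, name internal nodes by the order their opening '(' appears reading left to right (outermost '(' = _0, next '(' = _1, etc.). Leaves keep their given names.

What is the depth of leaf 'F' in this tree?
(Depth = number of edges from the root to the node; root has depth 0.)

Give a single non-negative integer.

Newick: (((B,P,F),(N,U,D)),J);
Naming internals by '(' encounter order: outermost '(' = _0, next = _1, ...
Query node: F
Path from root: _0 -> _1 -> _2 -> F
Depth of F: 3 (number of edges from root)

Answer: 3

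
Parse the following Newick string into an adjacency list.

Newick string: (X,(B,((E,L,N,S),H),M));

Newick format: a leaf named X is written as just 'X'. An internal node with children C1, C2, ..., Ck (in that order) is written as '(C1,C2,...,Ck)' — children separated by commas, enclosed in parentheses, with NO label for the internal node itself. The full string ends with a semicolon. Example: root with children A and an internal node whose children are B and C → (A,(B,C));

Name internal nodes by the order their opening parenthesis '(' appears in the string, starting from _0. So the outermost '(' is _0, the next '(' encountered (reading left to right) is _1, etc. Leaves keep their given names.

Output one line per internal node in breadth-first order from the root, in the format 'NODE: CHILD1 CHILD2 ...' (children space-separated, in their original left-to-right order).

Answer: _0: X _1
_1: B _2 M
_2: _3 H
_3: E L N S

Derivation:
Input: (X,(B,((E,L,N,S),H),M));
Scanning left-to-right, naming '(' by encounter order:
  pos 0: '(' -> open internal node _0 (depth 1)
  pos 3: '(' -> open internal node _1 (depth 2)
  pos 6: '(' -> open internal node _2 (depth 3)
  pos 7: '(' -> open internal node _3 (depth 4)
  pos 15: ')' -> close internal node _3 (now at depth 3)
  pos 18: ')' -> close internal node _2 (now at depth 2)
  pos 21: ')' -> close internal node _1 (now at depth 1)
  pos 22: ')' -> close internal node _0 (now at depth 0)
Total internal nodes: 4
BFS adjacency from root:
  _0: X _1
  _1: B _2 M
  _2: _3 H
  _3: E L N S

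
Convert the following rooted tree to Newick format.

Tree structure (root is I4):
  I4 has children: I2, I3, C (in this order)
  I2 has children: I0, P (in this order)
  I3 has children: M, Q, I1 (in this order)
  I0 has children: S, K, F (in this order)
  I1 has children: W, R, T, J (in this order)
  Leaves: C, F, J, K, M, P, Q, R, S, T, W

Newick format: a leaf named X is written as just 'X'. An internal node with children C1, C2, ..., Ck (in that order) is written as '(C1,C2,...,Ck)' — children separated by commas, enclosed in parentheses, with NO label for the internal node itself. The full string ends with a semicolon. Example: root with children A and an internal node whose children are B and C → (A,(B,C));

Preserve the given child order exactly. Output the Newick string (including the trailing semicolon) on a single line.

internal I4 with children ['I2', 'I3', 'C']
  internal I2 with children ['I0', 'P']
    internal I0 with children ['S', 'K', 'F']
      leaf 'S' → 'S'
      leaf 'K' → 'K'
      leaf 'F' → 'F'
    → '(S,K,F)'
    leaf 'P' → 'P'
  → '((S,K,F),P)'
  internal I3 with children ['M', 'Q', 'I1']
    leaf 'M' → 'M'
    leaf 'Q' → 'Q'
    internal I1 with children ['W', 'R', 'T', 'J']
      leaf 'W' → 'W'
      leaf 'R' → 'R'
      leaf 'T' → 'T'
      leaf 'J' → 'J'
    → '(W,R,T,J)'
  → '(M,Q,(W,R,T,J))'
  leaf 'C' → 'C'
→ '(((S,K,F),P),(M,Q,(W,R,T,J)),C)'
Final: (((S,K,F),P),(M,Q,(W,R,T,J)),C);

Answer: (((S,K,F),P),(M,Q,(W,R,T,J)),C);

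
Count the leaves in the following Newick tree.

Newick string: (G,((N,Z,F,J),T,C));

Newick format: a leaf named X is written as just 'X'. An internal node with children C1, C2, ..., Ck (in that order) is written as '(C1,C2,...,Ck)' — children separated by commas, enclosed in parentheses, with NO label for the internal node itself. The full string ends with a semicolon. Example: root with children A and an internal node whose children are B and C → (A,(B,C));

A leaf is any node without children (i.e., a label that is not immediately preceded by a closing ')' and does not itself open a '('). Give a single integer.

Newick: (G,((N,Z,F,J),T,C));
Scan left-to-right; a leaf is any maximal label run not followed by '(':
  pos 1: leaf 'G' → count = 1
  pos 5: leaf 'N' → count = 2
  pos 7: leaf 'Z' → count = 3
  pos 9: leaf 'F' → count = 4
  pos 11: leaf 'J' → count = 5
  pos 14: leaf 'T' → count = 6
  pos 16: leaf 'C' → count = 7
Total leaves: 7

Answer: 7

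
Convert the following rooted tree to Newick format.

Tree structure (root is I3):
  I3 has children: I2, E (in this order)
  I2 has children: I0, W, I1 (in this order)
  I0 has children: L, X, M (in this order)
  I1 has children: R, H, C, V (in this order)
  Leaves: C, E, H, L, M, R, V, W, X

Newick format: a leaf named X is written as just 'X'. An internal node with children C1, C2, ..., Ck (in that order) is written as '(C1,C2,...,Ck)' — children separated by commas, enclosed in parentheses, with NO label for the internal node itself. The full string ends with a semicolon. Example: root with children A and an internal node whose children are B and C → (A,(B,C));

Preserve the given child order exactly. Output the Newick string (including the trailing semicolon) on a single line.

internal I3 with children ['I2', 'E']
  internal I2 with children ['I0', 'W', 'I1']
    internal I0 with children ['L', 'X', 'M']
      leaf 'L' → 'L'
      leaf 'X' → 'X'
      leaf 'M' → 'M'
    → '(L,X,M)'
    leaf 'W' → 'W'
    internal I1 with children ['R', 'H', 'C', 'V']
      leaf 'R' → 'R'
      leaf 'H' → 'H'
      leaf 'C' → 'C'
      leaf 'V' → 'V'
    → '(R,H,C,V)'
  → '((L,X,M),W,(R,H,C,V))'
  leaf 'E' → 'E'
→ '(((L,X,M),W,(R,H,C,V)),E)'
Final: (((L,X,M),W,(R,H,C,V)),E);

Answer: (((L,X,M),W,(R,H,C,V)),E);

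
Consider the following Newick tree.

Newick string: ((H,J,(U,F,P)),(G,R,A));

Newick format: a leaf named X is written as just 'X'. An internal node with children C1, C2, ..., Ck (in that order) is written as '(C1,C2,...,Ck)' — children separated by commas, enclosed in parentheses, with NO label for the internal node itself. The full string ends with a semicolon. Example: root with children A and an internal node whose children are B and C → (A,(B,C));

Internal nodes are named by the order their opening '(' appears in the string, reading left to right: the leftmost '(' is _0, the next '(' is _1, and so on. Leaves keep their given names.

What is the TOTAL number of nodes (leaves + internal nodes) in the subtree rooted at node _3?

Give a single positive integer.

Newick: ((H,J,(U,F,P)),(G,R,A));
Locate _3: it is the '(' at position 15 (the 4th '(' reading left to right).
Query: subtree rooted at _3
_3: subtree_size = 1 + 3
  G: subtree_size = 1 + 0
  R: subtree_size = 1 + 0
  A: subtree_size = 1 + 0
Total subtree size of _3: 4

Answer: 4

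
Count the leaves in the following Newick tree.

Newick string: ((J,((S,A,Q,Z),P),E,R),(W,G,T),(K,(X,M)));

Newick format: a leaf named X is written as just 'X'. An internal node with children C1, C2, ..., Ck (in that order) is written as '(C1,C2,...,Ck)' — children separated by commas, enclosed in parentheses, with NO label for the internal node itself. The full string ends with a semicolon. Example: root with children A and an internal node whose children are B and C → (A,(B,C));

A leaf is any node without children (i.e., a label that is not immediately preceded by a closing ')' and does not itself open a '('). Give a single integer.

Answer: 14

Derivation:
Newick: ((J,((S,A,Q,Z),P),E,R),(W,G,T),(K,(X,M)));
Scan left-to-right; a leaf is any maximal label run not followed by '(':
  pos 2: leaf 'J' → count = 1
  pos 6: leaf 'S' → count = 2
  pos 8: leaf 'A' → count = 3
  pos 10: leaf 'Q' → count = 4
  pos 12: leaf 'Z' → count = 5
  pos 15: leaf 'P' → count = 6
  pos 18: leaf 'E' → count = 7
  pos 20: leaf 'R' → count = 8
  pos 24: leaf 'W' → count = 9
  pos 26: leaf 'G' → count = 10
  pos 28: leaf 'T' → count = 11
  pos 32: leaf 'K' → count = 12
  pos 35: leaf 'X' → count = 13
  pos 37: leaf 'M' → count = 14
Total leaves: 14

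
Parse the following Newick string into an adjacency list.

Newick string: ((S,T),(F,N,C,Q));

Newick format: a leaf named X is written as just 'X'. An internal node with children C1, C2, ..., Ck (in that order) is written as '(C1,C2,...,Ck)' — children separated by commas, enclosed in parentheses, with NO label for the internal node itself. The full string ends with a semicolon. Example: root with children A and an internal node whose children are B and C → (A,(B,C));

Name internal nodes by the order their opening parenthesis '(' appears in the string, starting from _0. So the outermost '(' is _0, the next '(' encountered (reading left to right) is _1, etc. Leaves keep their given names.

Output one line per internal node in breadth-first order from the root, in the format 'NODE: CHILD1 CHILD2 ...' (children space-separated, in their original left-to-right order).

Input: ((S,T),(F,N,C,Q));
Scanning left-to-right, naming '(' by encounter order:
  pos 0: '(' -> open internal node _0 (depth 1)
  pos 1: '(' -> open internal node _1 (depth 2)
  pos 5: ')' -> close internal node _1 (now at depth 1)
  pos 7: '(' -> open internal node _2 (depth 2)
  pos 15: ')' -> close internal node _2 (now at depth 1)
  pos 16: ')' -> close internal node _0 (now at depth 0)
Total internal nodes: 3
BFS adjacency from root:
  _0: _1 _2
  _1: S T
  _2: F N C Q

Answer: _0: _1 _2
_1: S T
_2: F N C Q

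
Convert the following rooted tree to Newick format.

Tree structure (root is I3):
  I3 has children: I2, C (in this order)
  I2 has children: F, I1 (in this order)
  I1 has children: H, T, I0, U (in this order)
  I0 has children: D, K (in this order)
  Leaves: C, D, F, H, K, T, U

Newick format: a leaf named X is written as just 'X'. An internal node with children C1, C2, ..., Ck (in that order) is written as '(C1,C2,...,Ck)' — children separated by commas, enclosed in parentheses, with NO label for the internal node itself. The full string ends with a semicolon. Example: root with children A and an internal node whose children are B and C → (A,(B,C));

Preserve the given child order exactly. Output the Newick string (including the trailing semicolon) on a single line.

internal I3 with children ['I2', 'C']
  internal I2 with children ['F', 'I1']
    leaf 'F' → 'F'
    internal I1 with children ['H', 'T', 'I0', 'U']
      leaf 'H' → 'H'
      leaf 'T' → 'T'
      internal I0 with children ['D', 'K']
        leaf 'D' → 'D'
        leaf 'K' → 'K'
      → '(D,K)'
      leaf 'U' → 'U'
    → '(H,T,(D,K),U)'
  → '(F,(H,T,(D,K),U))'
  leaf 'C' → 'C'
→ '((F,(H,T,(D,K),U)),C)'
Final: ((F,(H,T,(D,K),U)),C);

Answer: ((F,(H,T,(D,K),U)),C);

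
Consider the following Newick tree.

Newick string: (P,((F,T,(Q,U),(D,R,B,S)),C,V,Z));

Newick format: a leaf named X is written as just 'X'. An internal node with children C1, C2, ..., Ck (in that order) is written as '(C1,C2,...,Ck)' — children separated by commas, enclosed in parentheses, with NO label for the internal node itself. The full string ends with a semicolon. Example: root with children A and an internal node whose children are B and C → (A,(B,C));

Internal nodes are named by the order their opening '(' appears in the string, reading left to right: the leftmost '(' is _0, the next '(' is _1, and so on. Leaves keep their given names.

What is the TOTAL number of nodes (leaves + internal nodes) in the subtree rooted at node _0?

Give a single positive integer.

Newick: (P,((F,T,(Q,U),(D,R,B,S)),C,V,Z));
Locate _0: it is the '(' at position 0 (the 1st '(' reading left to right).
Query: subtree rooted at _0
_0: subtree_size = 1 + 16
  P: subtree_size = 1 + 0
  _1: subtree_size = 1 + 14
    _2: subtree_size = 1 + 10
      F: subtree_size = 1 + 0
      T: subtree_size = 1 + 0
      _3: subtree_size = 1 + 2
        Q: subtree_size = 1 + 0
        U: subtree_size = 1 + 0
      _4: subtree_size = 1 + 4
        D: subtree_size = 1 + 0
        R: subtree_size = 1 + 0
        B: subtree_size = 1 + 0
        S: subtree_size = 1 + 0
    C: subtree_size = 1 + 0
    V: subtree_size = 1 + 0
    Z: subtree_size = 1 + 0
Total subtree size of _0: 17

Answer: 17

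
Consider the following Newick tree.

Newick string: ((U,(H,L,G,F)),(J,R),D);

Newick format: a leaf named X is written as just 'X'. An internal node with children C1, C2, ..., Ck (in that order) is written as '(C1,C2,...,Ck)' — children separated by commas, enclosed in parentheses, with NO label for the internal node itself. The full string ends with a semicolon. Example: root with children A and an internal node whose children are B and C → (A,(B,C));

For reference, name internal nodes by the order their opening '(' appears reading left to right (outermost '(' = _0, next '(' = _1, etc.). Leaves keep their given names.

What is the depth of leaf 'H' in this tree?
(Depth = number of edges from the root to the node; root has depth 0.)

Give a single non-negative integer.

Newick: ((U,(H,L,G,F)),(J,R),D);
Naming internals by '(' encounter order: outermost '(' = _0, next = _1, ...
Query node: H
Path from root: _0 -> _1 -> _2 -> H
Depth of H: 3 (number of edges from root)

Answer: 3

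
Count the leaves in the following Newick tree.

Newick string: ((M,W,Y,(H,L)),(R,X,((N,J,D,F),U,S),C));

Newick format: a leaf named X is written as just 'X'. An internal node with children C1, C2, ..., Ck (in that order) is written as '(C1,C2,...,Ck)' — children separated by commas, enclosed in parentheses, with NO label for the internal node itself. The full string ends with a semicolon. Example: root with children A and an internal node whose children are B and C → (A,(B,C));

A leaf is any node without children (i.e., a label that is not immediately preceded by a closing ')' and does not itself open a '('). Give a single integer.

Newick: ((M,W,Y,(H,L)),(R,X,((N,J,D,F),U,S),C));
Scan left-to-right; a leaf is any maximal label run not followed by '(':
  pos 2: leaf 'M' → count = 1
  pos 4: leaf 'W' → count = 2
  pos 6: leaf 'Y' → count = 3
  pos 9: leaf 'H' → count = 4
  pos 11: leaf 'L' → count = 5
  pos 16: leaf 'R' → count = 6
  pos 18: leaf 'X' → count = 7
  pos 22: leaf 'N' → count = 8
  pos 24: leaf 'J' → count = 9
  pos 26: leaf 'D' → count = 10
  pos 28: leaf 'F' → count = 11
  pos 31: leaf 'U' → count = 12
  pos 33: leaf 'S' → count = 13
  pos 36: leaf 'C' → count = 14
Total leaves: 14

Answer: 14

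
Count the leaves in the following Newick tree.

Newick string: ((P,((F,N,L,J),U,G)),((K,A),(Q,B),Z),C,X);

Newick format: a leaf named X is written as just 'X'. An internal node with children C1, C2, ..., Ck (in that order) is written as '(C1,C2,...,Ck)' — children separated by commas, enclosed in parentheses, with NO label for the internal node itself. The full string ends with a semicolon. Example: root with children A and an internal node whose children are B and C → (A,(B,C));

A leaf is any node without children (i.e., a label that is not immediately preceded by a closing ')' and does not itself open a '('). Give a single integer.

Answer: 14

Derivation:
Newick: ((P,((F,N,L,J),U,G)),((K,A),(Q,B),Z),C,X);
Scan left-to-right; a leaf is any maximal label run not followed by '(':
  pos 2: leaf 'P' → count = 1
  pos 6: leaf 'F' → count = 2
  pos 8: leaf 'N' → count = 3
  pos 10: leaf 'L' → count = 4
  pos 12: leaf 'J' → count = 5
  pos 15: leaf 'U' → count = 6
  pos 17: leaf 'G' → count = 7
  pos 23: leaf 'K' → count = 8
  pos 25: leaf 'A' → count = 9
  pos 29: leaf 'Q' → count = 10
  pos 31: leaf 'B' → count = 11
  pos 34: leaf 'Z' → count = 12
  pos 37: leaf 'C' → count = 13
  pos 39: leaf 'X' → count = 14
Total leaves: 14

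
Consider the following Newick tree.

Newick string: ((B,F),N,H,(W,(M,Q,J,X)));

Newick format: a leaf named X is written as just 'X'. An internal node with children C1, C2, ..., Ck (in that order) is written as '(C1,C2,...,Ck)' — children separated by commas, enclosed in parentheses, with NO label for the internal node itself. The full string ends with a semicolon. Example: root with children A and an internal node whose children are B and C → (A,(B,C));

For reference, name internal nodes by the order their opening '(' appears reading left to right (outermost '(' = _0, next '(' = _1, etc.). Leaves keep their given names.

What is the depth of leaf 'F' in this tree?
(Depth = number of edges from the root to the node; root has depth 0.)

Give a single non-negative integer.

Answer: 2

Derivation:
Newick: ((B,F),N,H,(W,(M,Q,J,X)));
Naming internals by '(' encounter order: outermost '(' = _0, next = _1, ...
Query node: F
Path from root: _0 -> _1 -> F
Depth of F: 2 (number of edges from root)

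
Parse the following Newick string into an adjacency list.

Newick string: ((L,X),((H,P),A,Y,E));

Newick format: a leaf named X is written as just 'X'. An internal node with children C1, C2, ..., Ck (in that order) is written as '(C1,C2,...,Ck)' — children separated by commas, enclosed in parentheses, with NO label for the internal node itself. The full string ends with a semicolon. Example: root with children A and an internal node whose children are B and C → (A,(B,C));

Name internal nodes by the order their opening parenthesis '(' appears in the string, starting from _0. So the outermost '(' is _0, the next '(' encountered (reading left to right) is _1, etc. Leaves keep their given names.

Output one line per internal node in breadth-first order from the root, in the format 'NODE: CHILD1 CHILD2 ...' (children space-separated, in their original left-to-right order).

Answer: _0: _1 _2
_1: L X
_2: _3 A Y E
_3: H P

Derivation:
Input: ((L,X),((H,P),A,Y,E));
Scanning left-to-right, naming '(' by encounter order:
  pos 0: '(' -> open internal node _0 (depth 1)
  pos 1: '(' -> open internal node _1 (depth 2)
  pos 5: ')' -> close internal node _1 (now at depth 1)
  pos 7: '(' -> open internal node _2 (depth 2)
  pos 8: '(' -> open internal node _3 (depth 3)
  pos 12: ')' -> close internal node _3 (now at depth 2)
  pos 19: ')' -> close internal node _2 (now at depth 1)
  pos 20: ')' -> close internal node _0 (now at depth 0)
Total internal nodes: 4
BFS adjacency from root:
  _0: _1 _2
  _1: L X
  _2: _3 A Y E
  _3: H P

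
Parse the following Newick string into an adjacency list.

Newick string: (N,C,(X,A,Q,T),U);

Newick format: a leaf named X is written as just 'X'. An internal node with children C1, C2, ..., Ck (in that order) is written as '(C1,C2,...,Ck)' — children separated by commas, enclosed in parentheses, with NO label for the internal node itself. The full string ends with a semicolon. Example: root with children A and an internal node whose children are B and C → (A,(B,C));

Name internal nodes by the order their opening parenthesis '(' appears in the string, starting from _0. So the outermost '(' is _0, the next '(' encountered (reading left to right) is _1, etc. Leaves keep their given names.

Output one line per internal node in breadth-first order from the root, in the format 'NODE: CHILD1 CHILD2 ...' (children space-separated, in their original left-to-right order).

Answer: _0: N C _1 U
_1: X A Q T

Derivation:
Input: (N,C,(X,A,Q,T),U);
Scanning left-to-right, naming '(' by encounter order:
  pos 0: '(' -> open internal node _0 (depth 1)
  pos 5: '(' -> open internal node _1 (depth 2)
  pos 13: ')' -> close internal node _1 (now at depth 1)
  pos 16: ')' -> close internal node _0 (now at depth 0)
Total internal nodes: 2
BFS adjacency from root:
  _0: N C _1 U
  _1: X A Q T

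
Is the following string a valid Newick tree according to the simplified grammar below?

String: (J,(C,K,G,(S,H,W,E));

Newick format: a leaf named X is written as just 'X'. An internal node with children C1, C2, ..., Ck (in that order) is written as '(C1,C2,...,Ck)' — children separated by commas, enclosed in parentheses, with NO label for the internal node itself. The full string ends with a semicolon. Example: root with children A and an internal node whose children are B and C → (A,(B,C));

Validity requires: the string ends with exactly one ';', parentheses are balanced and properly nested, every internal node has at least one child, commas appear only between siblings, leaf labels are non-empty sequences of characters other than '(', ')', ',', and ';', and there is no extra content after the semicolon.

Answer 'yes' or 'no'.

Answer: no

Derivation:
Input: (J,(C,K,G,(S,H,W,E));
Paren balance: 3 '(' vs 2 ')' MISMATCH
Ends with single ';': True
Full parse: FAILS (expected , or ) at pos 20)
Valid: False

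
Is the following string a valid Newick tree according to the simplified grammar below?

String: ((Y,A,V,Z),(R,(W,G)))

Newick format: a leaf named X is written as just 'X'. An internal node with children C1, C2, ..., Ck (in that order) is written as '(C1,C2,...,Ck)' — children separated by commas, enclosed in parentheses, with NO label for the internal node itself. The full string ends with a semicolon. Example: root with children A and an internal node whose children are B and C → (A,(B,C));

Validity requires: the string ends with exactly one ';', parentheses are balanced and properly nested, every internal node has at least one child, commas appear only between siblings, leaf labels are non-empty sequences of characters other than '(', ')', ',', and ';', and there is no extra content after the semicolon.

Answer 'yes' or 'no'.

Input: ((Y,A,V,Z),(R,(W,G)))
Paren balance: 4 '(' vs 4 ')' OK
Ends with single ';': False
Full parse: FAILS (must end with ;)
Valid: False

Answer: no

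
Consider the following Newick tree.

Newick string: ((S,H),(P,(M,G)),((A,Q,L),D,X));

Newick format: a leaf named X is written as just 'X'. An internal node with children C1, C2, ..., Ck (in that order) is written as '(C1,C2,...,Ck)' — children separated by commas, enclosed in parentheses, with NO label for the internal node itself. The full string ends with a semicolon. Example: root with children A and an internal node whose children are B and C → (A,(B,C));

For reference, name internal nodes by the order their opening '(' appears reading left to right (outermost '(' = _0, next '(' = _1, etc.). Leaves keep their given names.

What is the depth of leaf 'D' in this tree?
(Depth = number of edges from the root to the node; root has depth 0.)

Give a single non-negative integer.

Answer: 2

Derivation:
Newick: ((S,H),(P,(M,G)),((A,Q,L),D,X));
Naming internals by '(' encounter order: outermost '(' = _0, next = _1, ...
Query node: D
Path from root: _0 -> _4 -> D
Depth of D: 2 (number of edges from root)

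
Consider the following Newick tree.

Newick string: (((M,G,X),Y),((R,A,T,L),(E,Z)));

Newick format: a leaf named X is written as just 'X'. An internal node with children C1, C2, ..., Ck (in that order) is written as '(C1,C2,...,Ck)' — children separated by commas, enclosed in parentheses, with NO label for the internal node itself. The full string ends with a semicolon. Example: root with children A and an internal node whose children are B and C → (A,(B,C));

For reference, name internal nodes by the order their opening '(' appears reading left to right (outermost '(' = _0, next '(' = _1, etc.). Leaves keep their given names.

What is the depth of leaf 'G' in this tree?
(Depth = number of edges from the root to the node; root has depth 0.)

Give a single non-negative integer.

Answer: 3

Derivation:
Newick: (((M,G,X),Y),((R,A,T,L),(E,Z)));
Naming internals by '(' encounter order: outermost '(' = _0, next = _1, ...
Query node: G
Path from root: _0 -> _1 -> _2 -> G
Depth of G: 3 (number of edges from root)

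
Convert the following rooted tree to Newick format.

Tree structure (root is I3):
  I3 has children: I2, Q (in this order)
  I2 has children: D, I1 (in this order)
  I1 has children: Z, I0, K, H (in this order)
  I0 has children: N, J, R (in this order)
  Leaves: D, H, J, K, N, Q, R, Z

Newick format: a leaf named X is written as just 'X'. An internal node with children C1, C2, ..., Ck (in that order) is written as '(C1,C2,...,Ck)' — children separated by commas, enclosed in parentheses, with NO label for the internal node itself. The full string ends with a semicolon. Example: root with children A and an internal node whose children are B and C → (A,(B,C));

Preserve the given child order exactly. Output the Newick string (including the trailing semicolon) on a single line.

Answer: ((D,(Z,(N,J,R),K,H)),Q);

Derivation:
internal I3 with children ['I2', 'Q']
  internal I2 with children ['D', 'I1']
    leaf 'D' → 'D'
    internal I1 with children ['Z', 'I0', 'K', 'H']
      leaf 'Z' → 'Z'
      internal I0 with children ['N', 'J', 'R']
        leaf 'N' → 'N'
        leaf 'J' → 'J'
        leaf 'R' → 'R'
      → '(N,J,R)'
      leaf 'K' → 'K'
      leaf 'H' → 'H'
    → '(Z,(N,J,R),K,H)'
  → '(D,(Z,(N,J,R),K,H))'
  leaf 'Q' → 'Q'
→ '((D,(Z,(N,J,R),K,H)),Q)'
Final: ((D,(Z,(N,J,R),K,H)),Q);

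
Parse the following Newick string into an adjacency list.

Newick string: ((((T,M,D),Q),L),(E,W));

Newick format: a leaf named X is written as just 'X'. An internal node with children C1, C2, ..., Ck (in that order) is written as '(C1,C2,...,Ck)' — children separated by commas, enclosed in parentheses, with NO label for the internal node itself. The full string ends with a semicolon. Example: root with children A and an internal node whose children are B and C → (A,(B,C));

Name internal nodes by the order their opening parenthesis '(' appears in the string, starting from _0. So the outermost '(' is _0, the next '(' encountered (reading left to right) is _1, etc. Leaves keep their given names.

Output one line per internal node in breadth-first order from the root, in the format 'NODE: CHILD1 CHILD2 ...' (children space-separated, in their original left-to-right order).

Input: ((((T,M,D),Q),L),(E,W));
Scanning left-to-right, naming '(' by encounter order:
  pos 0: '(' -> open internal node _0 (depth 1)
  pos 1: '(' -> open internal node _1 (depth 2)
  pos 2: '(' -> open internal node _2 (depth 3)
  pos 3: '(' -> open internal node _3 (depth 4)
  pos 9: ')' -> close internal node _3 (now at depth 3)
  pos 12: ')' -> close internal node _2 (now at depth 2)
  pos 15: ')' -> close internal node _1 (now at depth 1)
  pos 17: '(' -> open internal node _4 (depth 2)
  pos 21: ')' -> close internal node _4 (now at depth 1)
  pos 22: ')' -> close internal node _0 (now at depth 0)
Total internal nodes: 5
BFS adjacency from root:
  _0: _1 _4
  _1: _2 L
  _4: E W
  _2: _3 Q
  _3: T M D

Answer: _0: _1 _4
_1: _2 L
_4: E W
_2: _3 Q
_3: T M D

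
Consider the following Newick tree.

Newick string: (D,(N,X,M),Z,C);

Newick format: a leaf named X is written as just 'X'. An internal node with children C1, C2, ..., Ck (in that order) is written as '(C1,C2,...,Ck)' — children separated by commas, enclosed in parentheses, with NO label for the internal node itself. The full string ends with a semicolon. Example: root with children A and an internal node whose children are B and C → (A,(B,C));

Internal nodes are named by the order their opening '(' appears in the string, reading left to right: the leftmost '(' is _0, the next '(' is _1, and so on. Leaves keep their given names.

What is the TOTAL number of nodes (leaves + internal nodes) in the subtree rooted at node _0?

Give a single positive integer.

Newick: (D,(N,X,M),Z,C);
Locate _0: it is the '(' at position 0 (the 1st '(' reading left to right).
Query: subtree rooted at _0
_0: subtree_size = 1 + 7
  D: subtree_size = 1 + 0
  _1: subtree_size = 1 + 3
    N: subtree_size = 1 + 0
    X: subtree_size = 1 + 0
    M: subtree_size = 1 + 0
  Z: subtree_size = 1 + 0
  C: subtree_size = 1 + 0
Total subtree size of _0: 8

Answer: 8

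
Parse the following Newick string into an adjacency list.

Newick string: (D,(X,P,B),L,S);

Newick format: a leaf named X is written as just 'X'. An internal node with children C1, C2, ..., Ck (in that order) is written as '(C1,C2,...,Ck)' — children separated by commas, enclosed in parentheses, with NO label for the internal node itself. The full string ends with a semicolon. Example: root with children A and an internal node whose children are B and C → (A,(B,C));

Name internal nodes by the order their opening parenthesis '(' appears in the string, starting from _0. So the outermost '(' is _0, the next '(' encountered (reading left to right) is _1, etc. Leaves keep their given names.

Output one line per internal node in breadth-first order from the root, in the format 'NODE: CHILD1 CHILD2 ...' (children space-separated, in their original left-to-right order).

Input: (D,(X,P,B),L,S);
Scanning left-to-right, naming '(' by encounter order:
  pos 0: '(' -> open internal node _0 (depth 1)
  pos 3: '(' -> open internal node _1 (depth 2)
  pos 9: ')' -> close internal node _1 (now at depth 1)
  pos 14: ')' -> close internal node _0 (now at depth 0)
Total internal nodes: 2
BFS adjacency from root:
  _0: D _1 L S
  _1: X P B

Answer: _0: D _1 L S
_1: X P B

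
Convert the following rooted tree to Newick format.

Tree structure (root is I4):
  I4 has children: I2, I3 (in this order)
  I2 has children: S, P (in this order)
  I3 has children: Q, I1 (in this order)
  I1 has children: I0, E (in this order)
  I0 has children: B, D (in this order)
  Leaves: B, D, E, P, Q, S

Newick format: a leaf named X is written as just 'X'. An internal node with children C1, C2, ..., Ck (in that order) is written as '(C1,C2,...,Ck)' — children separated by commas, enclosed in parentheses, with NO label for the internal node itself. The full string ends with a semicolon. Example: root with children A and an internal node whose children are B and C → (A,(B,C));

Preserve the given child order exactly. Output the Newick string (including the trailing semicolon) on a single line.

internal I4 with children ['I2', 'I3']
  internal I2 with children ['S', 'P']
    leaf 'S' → 'S'
    leaf 'P' → 'P'
  → '(S,P)'
  internal I3 with children ['Q', 'I1']
    leaf 'Q' → 'Q'
    internal I1 with children ['I0', 'E']
      internal I0 with children ['B', 'D']
        leaf 'B' → 'B'
        leaf 'D' → 'D'
      → '(B,D)'
      leaf 'E' → 'E'
    → '((B,D),E)'
  → '(Q,((B,D),E))'
→ '((S,P),(Q,((B,D),E)))'
Final: ((S,P),(Q,((B,D),E)));

Answer: ((S,P),(Q,((B,D),E)));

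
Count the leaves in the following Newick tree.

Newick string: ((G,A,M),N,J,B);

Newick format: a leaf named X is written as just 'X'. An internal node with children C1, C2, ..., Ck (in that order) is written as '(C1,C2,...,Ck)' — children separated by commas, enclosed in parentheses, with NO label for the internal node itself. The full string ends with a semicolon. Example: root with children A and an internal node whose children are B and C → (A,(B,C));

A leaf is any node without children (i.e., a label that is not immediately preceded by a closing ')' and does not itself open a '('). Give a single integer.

Answer: 6

Derivation:
Newick: ((G,A,M),N,J,B);
Scan left-to-right; a leaf is any maximal label run not followed by '(':
  pos 2: leaf 'G' → count = 1
  pos 4: leaf 'A' → count = 2
  pos 6: leaf 'M' → count = 3
  pos 9: leaf 'N' → count = 4
  pos 11: leaf 'J' → count = 5
  pos 13: leaf 'B' → count = 6
Total leaves: 6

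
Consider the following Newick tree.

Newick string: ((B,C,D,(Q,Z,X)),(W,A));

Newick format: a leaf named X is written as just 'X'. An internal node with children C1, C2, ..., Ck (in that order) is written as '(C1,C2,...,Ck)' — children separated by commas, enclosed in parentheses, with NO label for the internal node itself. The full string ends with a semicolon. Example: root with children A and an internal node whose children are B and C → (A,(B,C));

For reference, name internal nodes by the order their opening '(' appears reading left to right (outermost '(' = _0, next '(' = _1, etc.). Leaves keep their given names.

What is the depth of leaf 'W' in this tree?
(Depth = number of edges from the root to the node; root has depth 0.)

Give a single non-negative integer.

Answer: 2

Derivation:
Newick: ((B,C,D,(Q,Z,X)),(W,A));
Naming internals by '(' encounter order: outermost '(' = _0, next = _1, ...
Query node: W
Path from root: _0 -> _3 -> W
Depth of W: 2 (number of edges from root)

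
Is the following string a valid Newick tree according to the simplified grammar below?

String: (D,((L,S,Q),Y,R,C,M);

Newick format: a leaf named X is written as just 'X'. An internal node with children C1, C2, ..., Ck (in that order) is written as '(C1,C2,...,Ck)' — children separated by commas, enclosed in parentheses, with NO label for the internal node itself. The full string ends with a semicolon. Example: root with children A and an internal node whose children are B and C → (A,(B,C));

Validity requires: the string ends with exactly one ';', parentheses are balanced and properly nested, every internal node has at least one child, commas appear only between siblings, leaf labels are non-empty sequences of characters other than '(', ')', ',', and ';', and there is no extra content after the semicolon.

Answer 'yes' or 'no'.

Answer: no

Derivation:
Input: (D,((L,S,Q),Y,R,C,M);
Paren balance: 3 '(' vs 2 ')' MISMATCH
Ends with single ';': True
Full parse: FAILS (expected , or ) at pos 20)
Valid: False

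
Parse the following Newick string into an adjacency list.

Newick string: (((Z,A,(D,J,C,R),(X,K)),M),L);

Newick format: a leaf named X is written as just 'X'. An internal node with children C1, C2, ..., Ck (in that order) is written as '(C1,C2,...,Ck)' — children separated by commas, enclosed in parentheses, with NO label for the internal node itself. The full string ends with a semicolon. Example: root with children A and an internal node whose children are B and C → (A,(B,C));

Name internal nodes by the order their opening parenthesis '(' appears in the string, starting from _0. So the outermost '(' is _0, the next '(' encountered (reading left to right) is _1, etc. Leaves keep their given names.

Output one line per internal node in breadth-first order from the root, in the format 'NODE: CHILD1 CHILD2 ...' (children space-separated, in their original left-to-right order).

Input: (((Z,A,(D,J,C,R),(X,K)),M),L);
Scanning left-to-right, naming '(' by encounter order:
  pos 0: '(' -> open internal node _0 (depth 1)
  pos 1: '(' -> open internal node _1 (depth 2)
  pos 2: '(' -> open internal node _2 (depth 3)
  pos 7: '(' -> open internal node _3 (depth 4)
  pos 15: ')' -> close internal node _3 (now at depth 3)
  pos 17: '(' -> open internal node _4 (depth 4)
  pos 21: ')' -> close internal node _4 (now at depth 3)
  pos 22: ')' -> close internal node _2 (now at depth 2)
  pos 25: ')' -> close internal node _1 (now at depth 1)
  pos 28: ')' -> close internal node _0 (now at depth 0)
Total internal nodes: 5
BFS adjacency from root:
  _0: _1 L
  _1: _2 M
  _2: Z A _3 _4
  _3: D J C R
  _4: X K

Answer: _0: _1 L
_1: _2 M
_2: Z A _3 _4
_3: D J C R
_4: X K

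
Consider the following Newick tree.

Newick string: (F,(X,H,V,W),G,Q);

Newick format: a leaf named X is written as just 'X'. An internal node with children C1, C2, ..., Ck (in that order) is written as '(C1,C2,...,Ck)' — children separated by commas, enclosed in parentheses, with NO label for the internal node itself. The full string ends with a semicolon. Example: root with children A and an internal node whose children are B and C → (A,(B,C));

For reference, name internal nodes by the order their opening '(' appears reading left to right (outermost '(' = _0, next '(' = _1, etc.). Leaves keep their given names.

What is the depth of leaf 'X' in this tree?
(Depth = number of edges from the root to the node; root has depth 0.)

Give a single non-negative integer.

Newick: (F,(X,H,V,W),G,Q);
Naming internals by '(' encounter order: outermost '(' = _0, next = _1, ...
Query node: X
Path from root: _0 -> _1 -> X
Depth of X: 2 (number of edges from root)

Answer: 2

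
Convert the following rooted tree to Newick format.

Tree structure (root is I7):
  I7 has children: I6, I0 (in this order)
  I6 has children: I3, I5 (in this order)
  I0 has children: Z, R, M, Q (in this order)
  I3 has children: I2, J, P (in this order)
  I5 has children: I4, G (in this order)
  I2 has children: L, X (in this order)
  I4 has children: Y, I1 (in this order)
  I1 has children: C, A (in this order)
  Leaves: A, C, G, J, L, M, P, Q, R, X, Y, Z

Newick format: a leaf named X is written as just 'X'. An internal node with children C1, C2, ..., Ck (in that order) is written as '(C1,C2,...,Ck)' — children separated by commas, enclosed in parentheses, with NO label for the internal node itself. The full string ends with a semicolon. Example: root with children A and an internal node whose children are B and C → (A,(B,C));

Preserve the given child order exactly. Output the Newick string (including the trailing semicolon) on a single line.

Answer: ((((L,X),J,P),((Y,(C,A)),G)),(Z,R,M,Q));

Derivation:
internal I7 with children ['I6', 'I0']
  internal I6 with children ['I3', 'I5']
    internal I3 with children ['I2', 'J', 'P']
      internal I2 with children ['L', 'X']
        leaf 'L' → 'L'
        leaf 'X' → 'X'
      → '(L,X)'
      leaf 'J' → 'J'
      leaf 'P' → 'P'
    → '((L,X),J,P)'
    internal I5 with children ['I4', 'G']
      internal I4 with children ['Y', 'I1']
        leaf 'Y' → 'Y'
        internal I1 with children ['C', 'A']
          leaf 'C' → 'C'
          leaf 'A' → 'A'
        → '(C,A)'
      → '(Y,(C,A))'
      leaf 'G' → 'G'
    → '((Y,(C,A)),G)'
  → '(((L,X),J,P),((Y,(C,A)),G))'
  internal I0 with children ['Z', 'R', 'M', 'Q']
    leaf 'Z' → 'Z'
    leaf 'R' → 'R'
    leaf 'M' → 'M'
    leaf 'Q' → 'Q'
  → '(Z,R,M,Q)'
→ '((((L,X),J,P),((Y,(C,A)),G)),(Z,R,M,Q))'
Final: ((((L,X),J,P),((Y,(C,A)),G)),(Z,R,M,Q));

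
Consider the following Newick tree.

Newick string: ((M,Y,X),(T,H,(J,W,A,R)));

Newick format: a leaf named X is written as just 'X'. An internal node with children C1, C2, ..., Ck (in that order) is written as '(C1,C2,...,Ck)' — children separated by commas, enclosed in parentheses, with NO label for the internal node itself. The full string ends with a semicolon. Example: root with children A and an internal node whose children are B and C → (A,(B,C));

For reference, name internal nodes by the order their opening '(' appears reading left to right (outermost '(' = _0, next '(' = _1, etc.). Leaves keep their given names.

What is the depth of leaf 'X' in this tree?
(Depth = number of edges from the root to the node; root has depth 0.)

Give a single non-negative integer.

Answer: 2

Derivation:
Newick: ((M,Y,X),(T,H,(J,W,A,R)));
Naming internals by '(' encounter order: outermost '(' = _0, next = _1, ...
Query node: X
Path from root: _0 -> _1 -> X
Depth of X: 2 (number of edges from root)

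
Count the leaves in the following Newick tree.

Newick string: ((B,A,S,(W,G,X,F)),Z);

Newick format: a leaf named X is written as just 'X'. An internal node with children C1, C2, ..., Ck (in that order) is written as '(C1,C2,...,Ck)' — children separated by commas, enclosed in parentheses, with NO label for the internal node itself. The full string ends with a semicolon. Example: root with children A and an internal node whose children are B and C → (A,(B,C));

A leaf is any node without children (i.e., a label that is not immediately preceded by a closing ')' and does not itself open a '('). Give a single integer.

Newick: ((B,A,S,(W,G,X,F)),Z);
Scan left-to-right; a leaf is any maximal label run not followed by '(':
  pos 2: leaf 'B' → count = 1
  pos 4: leaf 'A' → count = 2
  pos 6: leaf 'S' → count = 3
  pos 9: leaf 'W' → count = 4
  pos 11: leaf 'G' → count = 5
  pos 13: leaf 'X' → count = 6
  pos 15: leaf 'F' → count = 7
  pos 19: leaf 'Z' → count = 8
Total leaves: 8

Answer: 8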